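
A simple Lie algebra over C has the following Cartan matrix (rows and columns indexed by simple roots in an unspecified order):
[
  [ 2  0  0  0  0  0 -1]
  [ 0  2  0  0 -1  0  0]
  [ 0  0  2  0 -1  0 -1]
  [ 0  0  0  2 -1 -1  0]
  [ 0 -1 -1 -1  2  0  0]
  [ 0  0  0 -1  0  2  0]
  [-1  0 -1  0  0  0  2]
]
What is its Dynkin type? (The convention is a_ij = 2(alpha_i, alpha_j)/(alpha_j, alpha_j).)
The matrix has rank 7 with 2's on the diagonal. Reading the off-diagonal entries as Dynkin edges (a single edge where a_ij = a_ji = -1; a double or triple edge where a_ij * a_ji = 2 or 3), the diagram is a chain of 6 nodes with one extra node attached to the third node from one end (E_7). One simple-root ordering that puts it in standard form is (alpha_6, alpha_2, alpha_4, alpha_5, alpha_3, alpha_7, alpha_1). So the algebra is type E_7.

E_7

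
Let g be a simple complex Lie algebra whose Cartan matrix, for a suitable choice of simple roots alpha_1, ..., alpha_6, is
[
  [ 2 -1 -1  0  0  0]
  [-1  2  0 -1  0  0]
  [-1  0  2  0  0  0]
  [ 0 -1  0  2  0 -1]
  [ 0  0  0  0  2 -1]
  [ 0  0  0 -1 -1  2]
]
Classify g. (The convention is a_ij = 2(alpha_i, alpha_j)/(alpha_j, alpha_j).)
The matrix has rank 6 with 2's on the diagonal. Reading the off-diagonal entries as Dynkin edges (a single edge where a_ij = a_ji = -1; a double or triple edge where a_ij * a_ji = 2 or 3), the diagram is a chain of 6 nodes with single edges (A_6). One simple-root ordering that puts it in standard form is (alpha_3, alpha_1, alpha_2, alpha_4, alpha_6, alpha_5). So the algebra is type A_6, i.e. sl(7).

A_6 (sl(7))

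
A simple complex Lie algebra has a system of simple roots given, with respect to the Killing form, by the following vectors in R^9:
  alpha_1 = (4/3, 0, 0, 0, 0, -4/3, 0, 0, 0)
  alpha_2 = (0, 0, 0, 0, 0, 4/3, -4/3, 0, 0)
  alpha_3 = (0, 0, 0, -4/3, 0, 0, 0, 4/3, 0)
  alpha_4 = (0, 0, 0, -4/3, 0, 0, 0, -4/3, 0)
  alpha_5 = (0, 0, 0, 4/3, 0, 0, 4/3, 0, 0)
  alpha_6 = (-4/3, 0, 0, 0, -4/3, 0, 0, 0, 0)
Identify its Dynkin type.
Compute the Cartan integers a_ij = 2(alpha_i, alpha_j)/(alpha_j, alpha_j); the resulting 6x6 Cartan matrix is
[[2, -1, 0, 0, 0, -1], [-1, 2, 0, 0, -1, 0], [0, 0, 2, 0, -1, 0], [0, 0, 0, 2, -1, 0], [0, -1, -1, -1, 2, 0], [-1, 0, 0, 0, 0, 2]].
All simple roots have the same length, so the diagram is simply laced. The associated Dynkin diagram is a chain of 4 nodes with a fork of two nodes at one end (D_6), so the type is D_6 (the algebra so(12)).

D_6 (so(12))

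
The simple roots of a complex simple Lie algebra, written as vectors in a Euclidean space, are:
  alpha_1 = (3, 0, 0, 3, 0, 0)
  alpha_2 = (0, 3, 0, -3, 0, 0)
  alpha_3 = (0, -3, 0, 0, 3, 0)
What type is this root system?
A_3

Compute the Cartan integers a_ij = 2(alpha_i, alpha_j)/(alpha_j, alpha_j); the resulting 3x3 Cartan matrix is
[[2, -1, 0], [-1, 2, -1], [0, -1, 2]].
All simple roots have the same length, so the diagram is simply laced. The associated Dynkin diagram is a chain of 3 nodes with single edges (A_3), so the type is A_3 (the algebra sl(4)).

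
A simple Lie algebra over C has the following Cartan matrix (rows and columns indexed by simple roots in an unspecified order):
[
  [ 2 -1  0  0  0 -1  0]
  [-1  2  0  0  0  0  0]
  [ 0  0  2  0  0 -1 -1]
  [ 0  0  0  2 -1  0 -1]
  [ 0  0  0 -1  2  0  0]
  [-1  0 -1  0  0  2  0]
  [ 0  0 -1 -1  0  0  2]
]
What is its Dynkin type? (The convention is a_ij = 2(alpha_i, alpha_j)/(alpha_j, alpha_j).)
The matrix has rank 7 with 2's on the diagonal. Reading the off-diagonal entries as Dynkin edges (a single edge where a_ij = a_ji = -1; a double or triple edge where a_ij * a_ji = 2 or 3), the diagram is a chain of 7 nodes with single edges (A_7). One simple-root ordering that puts it in standard form is (alpha_2, alpha_1, alpha_6, alpha_3, alpha_7, alpha_4, alpha_5). So the algebra is type A_7, i.e. sl(8).

type A_7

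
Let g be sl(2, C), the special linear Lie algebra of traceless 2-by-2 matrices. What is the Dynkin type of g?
This is sl(2), which has dimension 2^2 - 1 = 3 and rank 2 - 1 = 1 (a Cartan subalgebra is the diagonal traceless matrices). In the classification of classical Lie algebras, the special linear algebra sl(n+1) has type A_n; here n = 1, so the Dynkin diagram is a chain of 1 nodes with single edges (A_1). Hence the type is A_1.

A_1 (sl(2))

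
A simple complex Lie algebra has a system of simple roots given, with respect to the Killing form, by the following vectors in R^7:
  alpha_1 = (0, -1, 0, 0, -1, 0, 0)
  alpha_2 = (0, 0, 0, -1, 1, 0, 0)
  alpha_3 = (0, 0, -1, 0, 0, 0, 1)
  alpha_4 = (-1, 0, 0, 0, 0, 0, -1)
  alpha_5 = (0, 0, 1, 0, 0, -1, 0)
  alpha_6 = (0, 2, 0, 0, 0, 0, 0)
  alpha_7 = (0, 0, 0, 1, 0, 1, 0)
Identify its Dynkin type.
Compute the Cartan integers a_ij = 2(alpha_i, alpha_j)/(alpha_j, alpha_j); the resulting 7x7 Cartan matrix is
[[2, -1, 0, 0, 0, -1, 0], [-1, 2, 0, 0, 0, 0, -1], [0, 0, 2, -1, -1, 0, 0], [0, 0, -1, 2, 0, 0, 0], [0, 0, -1, 0, 2, 0, -1], [-2, 0, 0, 0, 0, 2, 0], [0, -1, 0, 0, -1, 0, 2]].
The roots have two lengths (squared-length ratio 2:1); the short ones are alpha_{1,2,3,4,5,7}. The associated Dynkin diagram is a chain of 7 nodes with a double edge at one end; the terminal node there is the unique long simple root (C_7), so the type is C_7 (the algebra sp(14)).

type C_7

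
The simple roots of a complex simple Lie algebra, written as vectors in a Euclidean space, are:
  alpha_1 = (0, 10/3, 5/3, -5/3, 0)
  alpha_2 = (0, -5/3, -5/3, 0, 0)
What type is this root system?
G_2

Compute the Cartan integers a_ij = 2(alpha_i, alpha_j)/(alpha_j, alpha_j); the resulting 2x2 Cartan matrix is
[[2, -3], [-1, 2]].
The roots have two lengths (squared-length ratio 3:1); the short ones are alpha_{2}. The associated Dynkin diagram is two nodes joined by a triple edge (G_2), so the type is G_2.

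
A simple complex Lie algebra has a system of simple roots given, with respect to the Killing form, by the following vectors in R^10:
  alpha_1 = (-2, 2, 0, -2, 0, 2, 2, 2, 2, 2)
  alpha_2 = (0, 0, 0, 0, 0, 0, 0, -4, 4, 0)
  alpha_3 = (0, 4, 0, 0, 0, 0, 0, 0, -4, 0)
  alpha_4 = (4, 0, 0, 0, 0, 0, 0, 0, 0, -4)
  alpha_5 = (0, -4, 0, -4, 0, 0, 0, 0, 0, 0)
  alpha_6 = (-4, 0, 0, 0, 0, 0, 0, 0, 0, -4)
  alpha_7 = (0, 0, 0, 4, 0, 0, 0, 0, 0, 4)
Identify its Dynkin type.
Compute the Cartan integers a_ij = 2(alpha_i, alpha_j)/(alpha_j, alpha_j); the resulting 7x7 Cartan matrix is
[[2, 0, 0, -1, 0, 0, 0], [0, 2, -1, 0, 0, 0, 0], [0, -1, 2, 0, -1, 0, 0], [-1, 0, 0, 2, 0, 0, -1], [0, 0, -1, 0, 2, 0, -1], [0, 0, 0, 0, 0, 2, -1], [0, 0, 0, -1, -1, -1, 2]].
All simple roots have the same length, so the diagram is simply laced. The associated Dynkin diagram is a chain of 6 nodes with one extra node attached to the third node from one end (E_7), so the type is E_7.

type E_7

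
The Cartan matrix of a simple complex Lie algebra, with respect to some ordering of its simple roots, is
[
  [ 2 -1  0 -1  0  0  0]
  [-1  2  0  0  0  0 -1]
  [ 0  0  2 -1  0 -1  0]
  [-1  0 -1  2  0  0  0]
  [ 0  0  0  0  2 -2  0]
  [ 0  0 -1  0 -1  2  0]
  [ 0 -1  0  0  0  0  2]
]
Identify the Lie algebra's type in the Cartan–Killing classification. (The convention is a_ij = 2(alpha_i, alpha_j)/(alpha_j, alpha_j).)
The matrix has rank 7 with 2's on the diagonal. Reading the off-diagonal entries as Dynkin edges (a single edge where a_ij = a_ji = -1; a double or triple edge where a_ij * a_ji = 2 or 3), the diagram is a chain of 7 nodes with a double edge at one end; the terminal node there is the unique long simple root (C_7). One simple-root ordering that puts it in standard form is (alpha_7, alpha_2, alpha_1, alpha_4, alpha_3, alpha_6, alpha_5). So the algebra is type C_7, i.e. sp(14).

C7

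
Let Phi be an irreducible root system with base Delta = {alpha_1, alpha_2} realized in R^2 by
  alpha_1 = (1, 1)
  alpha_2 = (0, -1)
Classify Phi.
Compute the Cartan integers a_ij = 2(alpha_i, alpha_j)/(alpha_j, alpha_j); the resulting 2x2 Cartan matrix is
[[2, -2], [-1, 2]].
The roots have two lengths (squared-length ratio 2:1); the short ones are alpha_{2}. The associated Dynkin diagram is a chain of 2 nodes with a double edge at one end; the terminal node there is the unique short simple root (B_2), so the type is B_2 (the algebra so(5)).

B2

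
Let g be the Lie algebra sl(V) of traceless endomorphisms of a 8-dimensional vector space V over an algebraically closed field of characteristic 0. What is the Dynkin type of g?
This is sl(8), which has dimension 8^2 - 1 = 63 and rank 8 - 1 = 7 (a Cartan subalgebra is the diagonal traceless matrices). In the classification of classical Lie algebras, the special linear algebra sl(n+1) has type A_n; here n = 7, so the Dynkin diagram is a chain of 7 nodes with single edges (A_7). Hence the type is A_7.

type A_7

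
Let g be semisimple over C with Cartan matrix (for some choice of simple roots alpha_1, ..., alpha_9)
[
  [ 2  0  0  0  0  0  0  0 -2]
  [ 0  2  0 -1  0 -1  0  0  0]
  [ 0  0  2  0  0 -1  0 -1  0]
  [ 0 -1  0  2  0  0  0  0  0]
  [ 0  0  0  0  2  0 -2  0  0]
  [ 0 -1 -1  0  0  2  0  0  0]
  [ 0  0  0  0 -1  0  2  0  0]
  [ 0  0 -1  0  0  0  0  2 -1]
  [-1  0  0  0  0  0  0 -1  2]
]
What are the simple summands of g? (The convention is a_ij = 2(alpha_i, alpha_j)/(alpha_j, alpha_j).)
The diagram associated to this matrix has two connected components: the simple roots {alpha_5, alpha_7} form a chain of 2 nodes with a double edge at one end; the terminal node there is the unique short simple root (B_2), and {alpha_1, alpha_2, alpha_3, alpha_4, alpha_6, alpha_8, alpha_9} form a chain of 7 nodes with a double edge at one end; the terminal node there is the unique long simple root (C_7). A semisimple Lie algebra decomposes uniquely as the direct sum of simple ideals, one per connected component of its Dynkin diagram, so g ≅ B_2 ⊕ C_7 (dimension 10 + 105 = 115).

B_2 ⊕ C_7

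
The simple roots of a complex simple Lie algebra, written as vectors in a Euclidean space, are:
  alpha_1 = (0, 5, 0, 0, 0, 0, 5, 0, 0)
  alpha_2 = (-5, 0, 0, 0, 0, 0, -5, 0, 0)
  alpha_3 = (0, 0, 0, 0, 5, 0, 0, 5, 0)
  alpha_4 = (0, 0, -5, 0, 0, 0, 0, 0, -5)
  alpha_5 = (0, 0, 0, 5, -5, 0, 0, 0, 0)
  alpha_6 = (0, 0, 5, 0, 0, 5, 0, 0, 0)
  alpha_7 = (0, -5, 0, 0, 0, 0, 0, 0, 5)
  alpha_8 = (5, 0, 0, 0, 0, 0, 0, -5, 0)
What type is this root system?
Compute the Cartan integers a_ij = 2(alpha_i, alpha_j)/(alpha_j, alpha_j); the resulting 8x8 Cartan matrix is
[[2, -1, 0, 0, 0, 0, -1, 0], [-1, 2, 0, 0, 0, 0, 0, -1], [0, 0, 2, 0, -1, 0, 0, -1], [0, 0, 0, 2, 0, -1, -1, 0], [0, 0, -1, 0, 2, 0, 0, 0], [0, 0, 0, -1, 0, 2, 0, 0], [-1, 0, 0, -1, 0, 0, 2, 0], [0, -1, -1, 0, 0, 0, 0, 2]].
All simple roots have the same length, so the diagram is simply laced. The associated Dynkin diagram is a chain of 8 nodes with single edges (A_8), so the type is A_8 (the algebra sl(9)).

A_8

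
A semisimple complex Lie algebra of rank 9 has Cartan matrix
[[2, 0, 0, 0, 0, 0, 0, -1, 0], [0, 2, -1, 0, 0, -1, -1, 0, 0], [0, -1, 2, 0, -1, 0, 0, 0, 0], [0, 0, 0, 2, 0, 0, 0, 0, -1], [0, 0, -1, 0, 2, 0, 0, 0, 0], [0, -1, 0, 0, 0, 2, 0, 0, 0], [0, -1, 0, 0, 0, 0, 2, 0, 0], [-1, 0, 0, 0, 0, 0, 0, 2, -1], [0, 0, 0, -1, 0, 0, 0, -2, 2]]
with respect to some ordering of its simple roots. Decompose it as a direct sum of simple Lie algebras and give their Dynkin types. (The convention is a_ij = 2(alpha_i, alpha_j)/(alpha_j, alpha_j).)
type D_5 ⊕ type F_4

The diagram associated to this matrix has two connected components: the simple roots {alpha_2, alpha_3, alpha_5, alpha_6, alpha_7} form a chain of 3 nodes with a fork of two nodes at one end (D_5), and {alpha_1, alpha_4, alpha_8, alpha_9} form a chain of 4 nodes with a double edge between the middle two (F_4). A semisimple Lie algebra decomposes uniquely as the direct sum of simple ideals, one per connected component of its Dynkin diagram, so g ≅ D_5 ⊕ F_4 (dimension 45 + 52 = 97).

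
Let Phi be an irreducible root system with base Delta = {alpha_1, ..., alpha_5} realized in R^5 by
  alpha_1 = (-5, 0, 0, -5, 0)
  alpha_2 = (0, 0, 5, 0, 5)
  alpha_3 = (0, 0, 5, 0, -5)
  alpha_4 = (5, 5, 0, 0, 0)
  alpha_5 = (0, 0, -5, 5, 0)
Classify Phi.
Compute the Cartan integers a_ij = 2(alpha_i, alpha_j)/(alpha_j, alpha_j); the resulting 5x5 Cartan matrix is
[[2, 0, 0, -1, -1], [0, 2, 0, 0, -1], [0, 0, 2, 0, -1], [-1, 0, 0, 2, 0], [-1, -1, -1, 0, 2]].
All simple roots have the same length, so the diagram is simply laced. The associated Dynkin diagram is a chain of 3 nodes with a fork of two nodes at one end (D_5), so the type is D_5 (the algebra so(10)).

type D_5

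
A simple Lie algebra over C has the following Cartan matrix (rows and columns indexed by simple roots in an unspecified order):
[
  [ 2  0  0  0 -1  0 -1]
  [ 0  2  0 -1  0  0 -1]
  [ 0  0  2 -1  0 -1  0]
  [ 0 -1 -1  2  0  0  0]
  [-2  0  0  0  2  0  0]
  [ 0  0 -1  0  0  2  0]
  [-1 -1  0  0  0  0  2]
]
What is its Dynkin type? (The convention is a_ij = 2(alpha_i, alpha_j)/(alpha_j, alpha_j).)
C7

The matrix has rank 7 with 2's on the diagonal. Reading the off-diagonal entries as Dynkin edges (a single edge where a_ij = a_ji = -1; a double or triple edge where a_ij * a_ji = 2 or 3), the diagram is a chain of 7 nodes with a double edge at one end; the terminal node there is the unique long simple root (C_7). One simple-root ordering that puts it in standard form is (alpha_6, alpha_3, alpha_4, alpha_2, alpha_7, alpha_1, alpha_5). So the algebra is type C_7, i.e. sp(14).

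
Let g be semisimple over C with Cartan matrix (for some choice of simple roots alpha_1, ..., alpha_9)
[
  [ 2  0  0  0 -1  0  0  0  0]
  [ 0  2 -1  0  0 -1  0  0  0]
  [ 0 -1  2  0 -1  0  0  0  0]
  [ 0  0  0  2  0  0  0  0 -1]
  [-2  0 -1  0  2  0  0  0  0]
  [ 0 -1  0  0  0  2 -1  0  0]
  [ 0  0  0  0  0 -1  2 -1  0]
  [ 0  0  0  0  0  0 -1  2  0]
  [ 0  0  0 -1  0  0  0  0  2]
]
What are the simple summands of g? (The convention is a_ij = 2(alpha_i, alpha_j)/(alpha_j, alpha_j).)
The diagram associated to this matrix has two connected components: the simple roots {alpha_4, alpha_9} form a chain of 2 nodes with single edges (A_2), and {alpha_1, alpha_2, alpha_3, alpha_5, alpha_6, alpha_7, alpha_8} form a chain of 7 nodes with a double edge at one end; the terminal node there is the unique short simple root (B_7). A semisimple Lie algebra decomposes uniquely as the direct sum of simple ideals, one per connected component of its Dynkin diagram, so g ≅ A_2 ⊕ B_7 (dimension 8 + 105 = 113).

type A_2 + type B_7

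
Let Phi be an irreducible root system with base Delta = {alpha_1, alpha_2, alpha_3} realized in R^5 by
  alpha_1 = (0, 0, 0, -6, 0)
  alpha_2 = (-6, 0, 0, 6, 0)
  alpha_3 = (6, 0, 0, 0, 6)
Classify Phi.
type B_3

Compute the Cartan integers a_ij = 2(alpha_i, alpha_j)/(alpha_j, alpha_j); the resulting 3x3 Cartan matrix is
[[2, -1, 0], [-2, 2, -1], [0, -1, 2]].
The roots have two lengths (squared-length ratio 2:1); the short ones are alpha_{1}. The associated Dynkin diagram is a chain of 3 nodes with a double edge at one end; the terminal node there is the unique short simple root (B_3), so the type is B_3 (the algebra so(7)).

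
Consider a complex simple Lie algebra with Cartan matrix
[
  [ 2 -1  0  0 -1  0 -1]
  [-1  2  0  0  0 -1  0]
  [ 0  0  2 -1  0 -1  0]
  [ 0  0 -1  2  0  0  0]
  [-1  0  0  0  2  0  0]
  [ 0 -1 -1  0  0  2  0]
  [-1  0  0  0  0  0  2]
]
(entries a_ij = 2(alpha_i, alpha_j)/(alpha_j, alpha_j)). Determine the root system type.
D_7 (so(14))

The matrix has rank 7 with 2's on the diagonal. Reading the off-diagonal entries as Dynkin edges (a single edge where a_ij = a_ji = -1; a double or triple edge where a_ij * a_ji = 2 or 3), the diagram is a chain of 5 nodes with a fork of two nodes at one end (D_7). One simple-root ordering that puts it in standard form is (alpha_4, alpha_3, alpha_6, alpha_2, alpha_1, alpha_7, alpha_5). So the algebra is type D_7, i.e. so(14).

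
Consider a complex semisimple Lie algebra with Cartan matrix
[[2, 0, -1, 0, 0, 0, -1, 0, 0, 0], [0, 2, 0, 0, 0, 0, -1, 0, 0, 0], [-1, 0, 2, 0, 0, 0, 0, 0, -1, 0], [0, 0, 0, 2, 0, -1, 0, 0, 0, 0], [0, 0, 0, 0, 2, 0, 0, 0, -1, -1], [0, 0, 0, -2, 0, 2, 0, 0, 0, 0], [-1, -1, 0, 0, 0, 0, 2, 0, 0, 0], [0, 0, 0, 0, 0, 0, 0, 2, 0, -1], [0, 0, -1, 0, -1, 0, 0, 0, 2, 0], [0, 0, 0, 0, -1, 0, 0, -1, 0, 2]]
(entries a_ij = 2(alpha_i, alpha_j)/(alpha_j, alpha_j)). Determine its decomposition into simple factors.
The diagram associated to this matrix has two connected components: the simple roots {alpha_1, alpha_2, alpha_3, alpha_5, alpha_7, alpha_8, alpha_9, alpha_10} form a chain of 8 nodes with single edges (A_8), and {alpha_4, alpha_6} form a chain of 2 nodes with a double edge at one end; the terminal node there is the unique short simple root (B_2). A semisimple Lie algebra decomposes uniquely as the direct sum of simple ideals, one per connected component of its Dynkin diagram, so g ≅ A_8 ⊕ B_2 (dimension 80 + 10 = 90).

A_8 ⊕ B_2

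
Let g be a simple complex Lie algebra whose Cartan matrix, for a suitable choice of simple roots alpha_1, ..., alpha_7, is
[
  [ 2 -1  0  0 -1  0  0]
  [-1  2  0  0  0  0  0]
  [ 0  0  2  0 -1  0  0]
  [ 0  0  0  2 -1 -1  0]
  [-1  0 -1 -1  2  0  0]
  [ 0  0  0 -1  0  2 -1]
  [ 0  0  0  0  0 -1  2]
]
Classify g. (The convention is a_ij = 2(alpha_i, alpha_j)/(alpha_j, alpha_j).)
type E_7

The matrix has rank 7 with 2's on the diagonal. Reading the off-diagonal entries as Dynkin edges (a single edge where a_ij = a_ji = -1; a double or triple edge where a_ij * a_ji = 2 or 3), the diagram is a chain of 6 nodes with one extra node attached to the third node from one end (E_7). One simple-root ordering that puts it in standard form is (alpha_2, alpha_3, alpha_1, alpha_5, alpha_4, alpha_6, alpha_7). So the algebra is type E_7.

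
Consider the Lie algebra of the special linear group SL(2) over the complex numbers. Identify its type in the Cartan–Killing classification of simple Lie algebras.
This is sl(2), which has dimension 2^2 - 1 = 3 and rank 2 - 1 = 1 (a Cartan subalgebra is the diagonal traceless matrices). In the classification of classical Lie algebras, the special linear algebra sl(n+1) has type A_n; here n = 1, so the Dynkin diagram is a chain of 1 nodes with single edges (A_1). Hence the type is A_1.

A_1 (sl(2))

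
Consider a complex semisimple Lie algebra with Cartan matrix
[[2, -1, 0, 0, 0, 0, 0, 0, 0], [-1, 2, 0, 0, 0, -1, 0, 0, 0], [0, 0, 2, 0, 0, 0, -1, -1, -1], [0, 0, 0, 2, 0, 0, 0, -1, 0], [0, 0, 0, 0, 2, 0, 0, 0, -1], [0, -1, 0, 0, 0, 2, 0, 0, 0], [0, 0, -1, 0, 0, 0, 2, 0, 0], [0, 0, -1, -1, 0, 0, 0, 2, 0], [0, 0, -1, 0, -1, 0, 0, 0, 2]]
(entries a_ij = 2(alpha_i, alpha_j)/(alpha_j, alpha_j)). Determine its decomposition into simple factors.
The diagram associated to this matrix has two connected components: the simple roots {alpha_1, alpha_2, alpha_6} form a chain of 3 nodes with single edges (A_3), and {alpha_3, alpha_4, alpha_5, alpha_7, alpha_8, alpha_9} form a chain of 5 nodes with one extra node attached to the third node from one end (E_6). A semisimple Lie algebra decomposes uniquely as the direct sum of simple ideals, one per connected component of its Dynkin diagram, so g ≅ A_3 ⊕ E_6 (dimension 15 + 78 = 93).

A3 ⊕ E6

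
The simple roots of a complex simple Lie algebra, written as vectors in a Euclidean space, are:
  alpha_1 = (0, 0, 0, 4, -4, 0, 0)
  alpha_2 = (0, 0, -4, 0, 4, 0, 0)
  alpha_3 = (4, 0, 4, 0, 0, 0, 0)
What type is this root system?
type A_3

Compute the Cartan integers a_ij = 2(alpha_i, alpha_j)/(alpha_j, alpha_j); the resulting 3x3 Cartan matrix is
[[2, -1, 0], [-1, 2, -1], [0, -1, 2]].
All simple roots have the same length, so the diagram is simply laced. The associated Dynkin diagram is a chain of 3 nodes with single edges (A_3), so the type is A_3 (the algebra sl(4)).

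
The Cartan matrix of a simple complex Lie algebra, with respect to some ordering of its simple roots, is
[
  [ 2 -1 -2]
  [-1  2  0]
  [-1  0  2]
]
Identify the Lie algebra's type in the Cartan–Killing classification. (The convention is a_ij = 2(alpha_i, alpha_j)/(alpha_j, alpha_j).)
B_3 (so(7))

The matrix has rank 3 with 2's on the diagonal. Reading the off-diagonal entries as Dynkin edges (a single edge where a_ij = a_ji = -1; a double or triple edge where a_ij * a_ji = 2 or 3), the diagram is a chain of 3 nodes with a double edge at one end; the terminal node there is the unique short simple root (B_3). One simple-root ordering that puts it in standard form is (alpha_2, alpha_1, alpha_3). So the algebra is type B_3, i.e. so(7).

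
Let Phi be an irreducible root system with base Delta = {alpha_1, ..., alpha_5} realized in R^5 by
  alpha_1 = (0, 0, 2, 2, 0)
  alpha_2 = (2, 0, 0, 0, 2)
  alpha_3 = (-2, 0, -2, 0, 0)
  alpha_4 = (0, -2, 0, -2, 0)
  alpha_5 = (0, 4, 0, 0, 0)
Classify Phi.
Compute the Cartan integers a_ij = 2(alpha_i, alpha_j)/(alpha_j, alpha_j); the resulting 5x5 Cartan matrix is
[[2, 0, -1, -1, 0], [0, 2, -1, 0, 0], [-1, -1, 2, 0, 0], [-1, 0, 0, 2, -1], [0, 0, 0, -2, 2]].
The roots have two lengths (squared-length ratio 2:1); the short ones are alpha_{1,2,3,4}. The associated Dynkin diagram is a chain of 5 nodes with a double edge at one end; the terminal node there is the unique long simple root (C_5), so the type is C_5 (the algebra sp(10)).

type C_5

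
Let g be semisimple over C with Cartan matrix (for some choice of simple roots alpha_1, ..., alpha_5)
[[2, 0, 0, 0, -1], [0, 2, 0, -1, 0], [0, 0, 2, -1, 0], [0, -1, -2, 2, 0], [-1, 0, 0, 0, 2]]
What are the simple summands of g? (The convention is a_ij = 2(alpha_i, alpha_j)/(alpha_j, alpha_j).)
The diagram associated to this matrix has two connected components: the simple roots {alpha_1, alpha_5} form a chain of 2 nodes with single edges (A_2), and {alpha_2, alpha_3, alpha_4} form a chain of 3 nodes with a double edge at one end; the terminal node there is the unique short simple root (B_3). A semisimple Lie algebra decomposes uniquely as the direct sum of simple ideals, one per connected component of its Dynkin diagram, so g ≅ A_2 ⊕ B_3 (dimension 8 + 21 = 29).

A2 ⊕ B3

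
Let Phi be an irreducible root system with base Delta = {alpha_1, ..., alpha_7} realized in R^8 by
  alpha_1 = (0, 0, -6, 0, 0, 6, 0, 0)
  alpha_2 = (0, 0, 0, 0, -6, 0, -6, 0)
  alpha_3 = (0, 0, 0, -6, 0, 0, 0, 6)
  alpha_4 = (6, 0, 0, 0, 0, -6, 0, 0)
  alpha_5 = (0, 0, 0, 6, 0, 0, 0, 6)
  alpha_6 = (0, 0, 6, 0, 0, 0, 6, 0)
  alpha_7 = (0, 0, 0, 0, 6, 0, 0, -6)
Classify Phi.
D7

Compute the Cartan integers a_ij = 2(alpha_i, alpha_j)/(alpha_j, alpha_j); the resulting 7x7 Cartan matrix is
[[2, 0, 0, -1, 0, -1, 0], [0, 2, 0, 0, 0, -1, -1], [0, 0, 2, 0, 0, 0, -1], [-1, 0, 0, 2, 0, 0, 0], [0, 0, 0, 0, 2, 0, -1], [-1, -1, 0, 0, 0, 2, 0], [0, -1, -1, 0, -1, 0, 2]].
All simple roots have the same length, so the diagram is simply laced. The associated Dynkin diagram is a chain of 5 nodes with a fork of two nodes at one end (D_7), so the type is D_7 (the algebra so(14)).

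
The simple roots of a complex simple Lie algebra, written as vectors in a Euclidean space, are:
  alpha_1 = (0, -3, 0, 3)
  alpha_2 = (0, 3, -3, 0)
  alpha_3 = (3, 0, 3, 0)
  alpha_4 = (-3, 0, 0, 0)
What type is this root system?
Compute the Cartan integers a_ij = 2(alpha_i, alpha_j)/(alpha_j, alpha_j); the resulting 4x4 Cartan matrix is
[[2, -1, 0, 0], [-1, 2, -1, 0], [0, -1, 2, -2], [0, 0, -1, 2]].
The roots have two lengths (squared-length ratio 2:1); the short ones are alpha_{4}. The associated Dynkin diagram is a chain of 4 nodes with a double edge at one end; the terminal node there is the unique short simple root (B_4), so the type is B_4 (the algebra so(9)).

B4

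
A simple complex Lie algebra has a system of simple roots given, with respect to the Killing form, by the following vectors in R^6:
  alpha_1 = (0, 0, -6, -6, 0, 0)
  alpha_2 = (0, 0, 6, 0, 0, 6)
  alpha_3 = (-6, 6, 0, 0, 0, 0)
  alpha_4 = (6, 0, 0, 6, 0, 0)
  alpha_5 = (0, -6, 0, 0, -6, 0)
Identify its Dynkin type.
Compute the Cartan integers a_ij = 2(alpha_i, alpha_j)/(alpha_j, alpha_j); the resulting 5x5 Cartan matrix is
[[2, -1, 0, -1, 0], [-1, 2, 0, 0, 0], [0, 0, 2, -1, -1], [-1, 0, -1, 2, 0], [0, 0, -1, 0, 2]].
All simple roots have the same length, so the diagram is simply laced. The associated Dynkin diagram is a chain of 5 nodes with single edges (A_5), so the type is A_5 (the algebra sl(6)).

type A_5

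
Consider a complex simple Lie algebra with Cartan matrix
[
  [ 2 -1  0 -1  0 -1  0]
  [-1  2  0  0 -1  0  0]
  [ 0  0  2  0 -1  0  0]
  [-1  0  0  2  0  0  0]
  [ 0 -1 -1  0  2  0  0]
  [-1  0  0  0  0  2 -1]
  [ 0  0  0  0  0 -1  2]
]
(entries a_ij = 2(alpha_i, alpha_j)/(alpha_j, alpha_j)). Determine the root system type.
The matrix has rank 7 with 2's on the diagonal. Reading the off-diagonal entries as Dynkin edges (a single edge where a_ij = a_ji = -1; a double or triple edge where a_ij * a_ji = 2 or 3), the diagram is a chain of 6 nodes with one extra node attached to the third node from one end (E_7). One simple-root ordering that puts it in standard form is (alpha_7, alpha_4, alpha_6, alpha_1, alpha_2, alpha_5, alpha_3). So the algebra is type E_7.

E_7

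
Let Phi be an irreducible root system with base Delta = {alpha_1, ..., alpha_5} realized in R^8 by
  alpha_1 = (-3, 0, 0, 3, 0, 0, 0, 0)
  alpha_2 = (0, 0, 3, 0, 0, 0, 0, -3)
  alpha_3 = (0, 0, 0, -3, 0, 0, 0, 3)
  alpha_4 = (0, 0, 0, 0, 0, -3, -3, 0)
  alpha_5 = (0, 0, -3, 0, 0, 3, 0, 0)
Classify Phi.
A5

Compute the Cartan integers a_ij = 2(alpha_i, alpha_j)/(alpha_j, alpha_j); the resulting 5x5 Cartan matrix is
[[2, 0, -1, 0, 0], [0, 2, -1, 0, -1], [-1, -1, 2, 0, 0], [0, 0, 0, 2, -1], [0, -1, 0, -1, 2]].
All simple roots have the same length, so the diagram is simply laced. The associated Dynkin diagram is a chain of 5 nodes with single edges (A_5), so the type is A_5 (the algebra sl(6)).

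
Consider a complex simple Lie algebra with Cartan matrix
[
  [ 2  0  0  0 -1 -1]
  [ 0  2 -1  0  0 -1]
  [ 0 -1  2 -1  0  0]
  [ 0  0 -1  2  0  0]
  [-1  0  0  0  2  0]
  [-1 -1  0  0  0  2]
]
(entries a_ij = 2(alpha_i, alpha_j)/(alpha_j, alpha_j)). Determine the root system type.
The matrix has rank 6 with 2's on the diagonal. Reading the off-diagonal entries as Dynkin edges (a single edge where a_ij = a_ji = -1; a double or triple edge where a_ij * a_ji = 2 or 3), the diagram is a chain of 6 nodes with single edges (A_6). One simple-root ordering that puts it in standard form is (alpha_5, alpha_1, alpha_6, alpha_2, alpha_3, alpha_4). So the algebra is type A_6, i.e. sl(7).

A_6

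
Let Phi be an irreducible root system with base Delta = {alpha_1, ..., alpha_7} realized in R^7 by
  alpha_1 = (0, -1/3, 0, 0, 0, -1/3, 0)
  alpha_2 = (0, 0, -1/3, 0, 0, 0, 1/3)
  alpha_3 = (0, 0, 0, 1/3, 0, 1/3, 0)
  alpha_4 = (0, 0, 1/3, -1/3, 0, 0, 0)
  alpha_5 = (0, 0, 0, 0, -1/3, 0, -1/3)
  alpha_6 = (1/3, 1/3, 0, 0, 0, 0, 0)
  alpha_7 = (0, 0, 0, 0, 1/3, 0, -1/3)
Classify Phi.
Compute the Cartan integers a_ij = 2(alpha_i, alpha_j)/(alpha_j, alpha_j); the resulting 7x7 Cartan matrix is
[[2, 0, -1, 0, 0, -1, 0], [0, 2, 0, -1, -1, 0, -1], [-1, 0, 2, -1, 0, 0, 0], [0, -1, -1, 2, 0, 0, 0], [0, -1, 0, 0, 2, 0, 0], [-1, 0, 0, 0, 0, 2, 0], [0, -1, 0, 0, 0, 0, 2]].
All simple roots have the same length, so the diagram is simply laced. The associated Dynkin diagram is a chain of 5 nodes with a fork of two nodes at one end (D_7), so the type is D_7 (the algebra so(14)).

type D_7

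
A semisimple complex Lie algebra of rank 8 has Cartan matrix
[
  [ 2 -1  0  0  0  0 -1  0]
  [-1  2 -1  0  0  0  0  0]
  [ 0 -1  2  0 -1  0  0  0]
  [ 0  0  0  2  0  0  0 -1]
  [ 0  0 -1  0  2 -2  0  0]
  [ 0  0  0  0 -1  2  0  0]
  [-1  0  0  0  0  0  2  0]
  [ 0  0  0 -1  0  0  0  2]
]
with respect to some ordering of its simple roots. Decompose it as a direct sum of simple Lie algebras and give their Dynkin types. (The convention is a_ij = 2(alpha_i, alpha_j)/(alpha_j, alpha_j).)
The diagram associated to this matrix has two connected components: the simple roots {alpha_4, alpha_8} form a chain of 2 nodes with single edges (A_2), and {alpha_1, alpha_2, alpha_3, alpha_5, alpha_6, alpha_7} form a chain of 6 nodes with a double edge at one end; the terminal node there is the unique short simple root (B_6). A semisimple Lie algebra decomposes uniquely as the direct sum of simple ideals, one per connected component of its Dynkin diagram, so g ≅ A_2 ⊕ B_6 (dimension 8 + 78 = 86).

A_2 + B_6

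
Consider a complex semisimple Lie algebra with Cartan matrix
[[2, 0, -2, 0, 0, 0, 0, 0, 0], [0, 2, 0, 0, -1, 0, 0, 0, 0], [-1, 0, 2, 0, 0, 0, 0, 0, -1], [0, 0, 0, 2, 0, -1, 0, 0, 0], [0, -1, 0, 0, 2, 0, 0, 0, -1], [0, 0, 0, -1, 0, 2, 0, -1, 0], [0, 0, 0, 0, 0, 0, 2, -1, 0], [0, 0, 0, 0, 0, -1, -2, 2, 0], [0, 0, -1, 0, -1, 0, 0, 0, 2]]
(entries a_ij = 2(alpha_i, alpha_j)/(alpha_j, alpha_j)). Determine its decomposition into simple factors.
B4 + C5

The diagram associated to this matrix has two connected components: the simple roots {alpha_4, alpha_6, alpha_7, alpha_8} form a chain of 4 nodes with a double edge at one end; the terminal node there is the unique short simple root (B_4), and {alpha_1, alpha_2, alpha_3, alpha_5, alpha_9} form a chain of 5 nodes with a double edge at one end; the terminal node there is the unique long simple root (C_5). A semisimple Lie algebra decomposes uniquely as the direct sum of simple ideals, one per connected component of its Dynkin diagram, so g ≅ B_4 ⊕ C_5 (dimension 36 + 55 = 91).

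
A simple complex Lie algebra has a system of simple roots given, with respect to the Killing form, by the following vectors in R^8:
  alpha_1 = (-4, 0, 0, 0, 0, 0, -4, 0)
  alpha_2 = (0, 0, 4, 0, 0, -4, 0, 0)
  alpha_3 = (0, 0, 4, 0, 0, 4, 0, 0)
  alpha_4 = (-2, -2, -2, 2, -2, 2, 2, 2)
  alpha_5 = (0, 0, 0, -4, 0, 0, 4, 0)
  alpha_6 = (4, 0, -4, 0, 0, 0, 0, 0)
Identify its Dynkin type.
Compute the Cartan integers a_ij = 2(alpha_i, alpha_j)/(alpha_j, alpha_j); the resulting 6x6 Cartan matrix is
[[2, 0, 0, 0, -1, -1], [0, 2, 0, -1, 0, -1], [0, 0, 2, 0, 0, -1], [0, -1, 0, 2, 0, 0], [-1, 0, 0, 0, 2, 0], [-1, -1, -1, 0, 0, 2]].
All simple roots have the same length, so the diagram is simply laced. The associated Dynkin diagram is a chain of 5 nodes with one extra node attached to the third node from one end (E_6), so the type is E_6.

E_6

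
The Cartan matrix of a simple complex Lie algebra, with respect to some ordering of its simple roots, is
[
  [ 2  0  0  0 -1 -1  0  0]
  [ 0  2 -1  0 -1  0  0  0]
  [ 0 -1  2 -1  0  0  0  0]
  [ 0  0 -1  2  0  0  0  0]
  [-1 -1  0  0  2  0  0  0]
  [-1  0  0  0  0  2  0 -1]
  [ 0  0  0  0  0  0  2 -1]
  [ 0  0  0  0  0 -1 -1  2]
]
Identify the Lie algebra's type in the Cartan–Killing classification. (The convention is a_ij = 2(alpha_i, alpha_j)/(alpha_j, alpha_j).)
A_8

The matrix has rank 8 with 2's on the diagonal. Reading the off-diagonal entries as Dynkin edges (a single edge where a_ij = a_ji = -1; a double or triple edge where a_ij * a_ji = 2 or 3), the diagram is a chain of 8 nodes with single edges (A_8). One simple-root ordering that puts it in standard form is (alpha_7, alpha_8, alpha_6, alpha_1, alpha_5, alpha_2, alpha_3, alpha_4). So the algebra is type A_8, i.e. sl(9).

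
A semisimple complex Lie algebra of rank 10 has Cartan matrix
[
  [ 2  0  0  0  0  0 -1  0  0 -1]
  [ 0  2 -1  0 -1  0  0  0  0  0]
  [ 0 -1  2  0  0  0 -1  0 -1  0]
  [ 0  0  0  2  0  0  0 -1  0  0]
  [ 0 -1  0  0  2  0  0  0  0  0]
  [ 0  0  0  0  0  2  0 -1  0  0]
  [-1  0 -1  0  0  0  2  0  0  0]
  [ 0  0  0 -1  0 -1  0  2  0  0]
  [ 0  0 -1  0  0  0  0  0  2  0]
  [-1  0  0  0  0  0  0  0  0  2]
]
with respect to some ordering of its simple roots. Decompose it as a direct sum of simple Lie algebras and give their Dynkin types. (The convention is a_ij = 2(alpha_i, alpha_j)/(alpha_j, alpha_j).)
The diagram associated to this matrix has two connected components: the simple roots {alpha_4, alpha_6, alpha_8} form a chain of 3 nodes with single edges (A_3), and {alpha_1, alpha_2, alpha_3, alpha_5, alpha_7, alpha_9, alpha_10} form a chain of 6 nodes with one extra node attached to the third node from one end (E_7). A semisimple Lie algebra decomposes uniquely as the direct sum of simple ideals, one per connected component of its Dynkin diagram, so g ≅ A_3 ⊕ E_7 (dimension 15 + 133 = 148).

A3 + E7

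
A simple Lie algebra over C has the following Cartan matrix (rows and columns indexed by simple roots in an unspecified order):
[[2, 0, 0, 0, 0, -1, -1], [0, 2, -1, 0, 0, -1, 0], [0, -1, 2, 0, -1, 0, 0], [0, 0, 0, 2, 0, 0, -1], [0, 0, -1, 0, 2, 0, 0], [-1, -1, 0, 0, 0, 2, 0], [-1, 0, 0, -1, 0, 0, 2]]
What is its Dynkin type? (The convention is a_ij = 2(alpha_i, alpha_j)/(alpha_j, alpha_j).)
The matrix has rank 7 with 2's on the diagonal. Reading the off-diagonal entries as Dynkin edges (a single edge where a_ij = a_ji = -1; a double or triple edge where a_ij * a_ji = 2 or 3), the diagram is a chain of 7 nodes with single edges (A_7). One simple-root ordering that puts it in standard form is (alpha_4, alpha_7, alpha_1, alpha_6, alpha_2, alpha_3, alpha_5). So the algebra is type A_7, i.e. sl(8).

A_7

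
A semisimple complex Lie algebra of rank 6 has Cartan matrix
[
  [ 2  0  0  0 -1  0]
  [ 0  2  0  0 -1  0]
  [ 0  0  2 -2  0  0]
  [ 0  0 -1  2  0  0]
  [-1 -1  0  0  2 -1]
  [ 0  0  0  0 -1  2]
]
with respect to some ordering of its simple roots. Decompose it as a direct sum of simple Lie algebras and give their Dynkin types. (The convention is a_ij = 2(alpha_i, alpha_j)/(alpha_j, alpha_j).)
B_2 ⊕ D_4

The diagram associated to this matrix has two connected components: the simple roots {alpha_3, alpha_4} form a chain of 2 nodes with a double edge at one end; the terminal node there is the unique short simple root (B_2), and {alpha_1, alpha_2, alpha_5, alpha_6} form a chain of 2 nodes with a fork of two nodes at one end (D_4). A semisimple Lie algebra decomposes uniquely as the direct sum of simple ideals, one per connected component of its Dynkin diagram, so g ≅ B_2 ⊕ D_4 (dimension 10 + 28 = 38).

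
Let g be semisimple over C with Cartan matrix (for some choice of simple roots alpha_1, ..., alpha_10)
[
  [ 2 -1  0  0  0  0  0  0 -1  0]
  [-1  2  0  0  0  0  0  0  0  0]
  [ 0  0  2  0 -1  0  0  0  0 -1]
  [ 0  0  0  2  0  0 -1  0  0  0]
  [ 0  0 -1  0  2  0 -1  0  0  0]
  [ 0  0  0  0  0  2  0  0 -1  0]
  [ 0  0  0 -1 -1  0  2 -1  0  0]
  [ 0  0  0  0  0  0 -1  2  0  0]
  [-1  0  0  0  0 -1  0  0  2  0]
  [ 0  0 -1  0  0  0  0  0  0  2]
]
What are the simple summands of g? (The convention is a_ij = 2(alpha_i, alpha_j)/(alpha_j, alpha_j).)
The diagram associated to this matrix has two connected components: the simple roots {alpha_1, alpha_2, alpha_6, alpha_9} form a chain of 4 nodes with single edges (A_4), and {alpha_3, alpha_4, alpha_5, alpha_7, alpha_8, alpha_10} form a chain of 4 nodes with a fork of two nodes at one end (D_6). A semisimple Lie algebra decomposes uniquely as the direct sum of simple ideals, one per connected component of its Dynkin diagram, so g ≅ A_4 ⊕ D_6 (dimension 24 + 66 = 90).

type A_4 ⊕ type D_6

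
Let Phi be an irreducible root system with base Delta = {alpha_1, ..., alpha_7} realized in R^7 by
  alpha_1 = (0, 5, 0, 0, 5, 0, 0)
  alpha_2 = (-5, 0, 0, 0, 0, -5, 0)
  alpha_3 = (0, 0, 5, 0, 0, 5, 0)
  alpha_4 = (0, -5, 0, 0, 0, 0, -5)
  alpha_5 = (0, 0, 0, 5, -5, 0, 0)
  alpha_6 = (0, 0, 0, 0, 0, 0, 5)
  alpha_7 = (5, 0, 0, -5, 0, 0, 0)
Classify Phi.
type B_7

Compute the Cartan integers a_ij = 2(alpha_i, alpha_j)/(alpha_j, alpha_j); the resulting 7x7 Cartan matrix is
[[2, 0, 0, -1, -1, 0, 0], [0, 2, -1, 0, 0, 0, -1], [0, -1, 2, 0, 0, 0, 0], [-1, 0, 0, 2, 0, -2, 0], [-1, 0, 0, 0, 2, 0, -1], [0, 0, 0, -1, 0, 2, 0], [0, -1, 0, 0, -1, 0, 2]].
The roots have two lengths (squared-length ratio 2:1); the short ones are alpha_{6}. The associated Dynkin diagram is a chain of 7 nodes with a double edge at one end; the terminal node there is the unique short simple root (B_7), so the type is B_7 (the algebra so(15)).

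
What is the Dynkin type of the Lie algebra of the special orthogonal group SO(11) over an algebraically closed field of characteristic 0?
This is so(11) with 11 odd, which has dimension 11(11-1)/2 = 55 and rank (11-1)/2 = 5. In the classification of classical Lie algebras, the orthogonal algebra so(2n+1) in an odd number of variables has type B_n; here n = 5, so the Dynkin diagram is a chain of 5 nodes with a double edge at one end; the terminal node there is the unique short simple root (B_5). Hence the type is B_5.

B5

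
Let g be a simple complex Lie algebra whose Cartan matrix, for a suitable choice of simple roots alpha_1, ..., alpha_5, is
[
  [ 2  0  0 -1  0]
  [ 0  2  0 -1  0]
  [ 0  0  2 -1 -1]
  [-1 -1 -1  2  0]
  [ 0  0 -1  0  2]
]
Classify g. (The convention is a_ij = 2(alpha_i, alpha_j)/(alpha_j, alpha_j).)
D_5

The matrix has rank 5 with 2's on the diagonal. Reading the off-diagonal entries as Dynkin edges (a single edge where a_ij = a_ji = -1; a double or triple edge where a_ij * a_ji = 2 or 3), the diagram is a chain of 3 nodes with a fork of two nodes at one end (D_5). One simple-root ordering that puts it in standard form is (alpha_5, alpha_3, alpha_4, alpha_2, alpha_1). So the algebra is type D_5, i.e. so(10).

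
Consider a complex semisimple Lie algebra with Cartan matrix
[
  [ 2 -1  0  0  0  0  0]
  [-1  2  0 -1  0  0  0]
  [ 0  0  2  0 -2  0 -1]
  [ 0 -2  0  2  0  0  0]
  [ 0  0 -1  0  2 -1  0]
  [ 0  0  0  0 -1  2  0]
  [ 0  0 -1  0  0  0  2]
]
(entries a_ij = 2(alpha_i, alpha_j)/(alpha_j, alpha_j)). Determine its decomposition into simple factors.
C_3 + F_4

The diagram associated to this matrix has two connected components: the simple roots {alpha_1, alpha_2, alpha_4} form a chain of 3 nodes with a double edge at one end; the terminal node there is the unique long simple root (C_3), and {alpha_3, alpha_5, alpha_6, alpha_7} form a chain of 4 nodes with a double edge between the middle two (F_4). A semisimple Lie algebra decomposes uniquely as the direct sum of simple ideals, one per connected component of its Dynkin diagram, so g ≅ C_3 ⊕ F_4 (dimension 21 + 52 = 73).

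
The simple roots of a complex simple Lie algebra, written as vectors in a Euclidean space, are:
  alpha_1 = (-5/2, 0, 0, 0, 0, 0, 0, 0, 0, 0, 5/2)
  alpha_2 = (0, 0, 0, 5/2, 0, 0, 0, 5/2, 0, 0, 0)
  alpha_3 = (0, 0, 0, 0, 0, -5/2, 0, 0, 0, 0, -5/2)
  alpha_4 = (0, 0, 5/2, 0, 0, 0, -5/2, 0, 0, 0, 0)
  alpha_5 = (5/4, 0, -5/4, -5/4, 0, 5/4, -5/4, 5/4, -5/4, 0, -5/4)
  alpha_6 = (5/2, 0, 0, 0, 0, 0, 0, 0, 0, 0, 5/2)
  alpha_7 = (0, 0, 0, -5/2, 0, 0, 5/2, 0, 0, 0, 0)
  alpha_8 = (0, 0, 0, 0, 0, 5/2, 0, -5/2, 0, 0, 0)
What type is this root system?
Compute the Cartan integers a_ij = 2(alpha_i, alpha_j)/(alpha_j, alpha_j); the resulting 8x8 Cartan matrix is
[[2, 0, -1, 0, -1, 0, 0, 0], [0, 2, 0, 0, 0, 0, -1, -1], [-1, 0, 2, 0, 0, -1, 0, -1], [0, 0, 0, 2, 0, 0, -1, 0], [-1, 0, 0, 0, 2, 0, 0, 0], [0, 0, -1, 0, 0, 2, 0, 0], [0, -1, 0, -1, 0, 0, 2, 0], [0, -1, -1, 0, 0, 0, 0, 2]].
All simple roots have the same length, so the diagram is simply laced. The associated Dynkin diagram is a chain of 7 nodes with one extra node attached to the third node from one end (E_8), so the type is E_8.

E8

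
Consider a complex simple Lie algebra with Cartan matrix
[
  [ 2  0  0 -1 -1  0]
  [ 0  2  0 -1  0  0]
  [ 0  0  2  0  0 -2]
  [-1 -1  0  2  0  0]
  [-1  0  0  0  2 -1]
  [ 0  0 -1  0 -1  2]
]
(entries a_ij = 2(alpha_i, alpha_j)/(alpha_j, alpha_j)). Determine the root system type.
The matrix has rank 6 with 2's on the diagonal. Reading the off-diagonal entries as Dynkin edges (a single edge where a_ij = a_ji = -1; a double or triple edge where a_ij * a_ji = 2 or 3), the diagram is a chain of 6 nodes with a double edge at one end; the terminal node there is the unique long simple root (C_6). One simple-root ordering that puts it in standard form is (alpha_2, alpha_4, alpha_1, alpha_5, alpha_6, alpha_3). So the algebra is type C_6, i.e. sp(12).

type C_6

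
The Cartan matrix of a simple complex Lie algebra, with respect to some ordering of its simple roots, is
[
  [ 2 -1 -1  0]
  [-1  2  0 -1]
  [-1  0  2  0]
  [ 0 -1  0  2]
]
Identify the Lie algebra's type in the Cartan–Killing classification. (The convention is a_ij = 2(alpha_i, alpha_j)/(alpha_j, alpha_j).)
The matrix has rank 4 with 2's on the diagonal. Reading the off-diagonal entries as Dynkin edges (a single edge where a_ij = a_ji = -1; a double or triple edge where a_ij * a_ji = 2 or 3), the diagram is a chain of 4 nodes with single edges (A_4). One simple-root ordering that puts it in standard form is (alpha_4, alpha_2, alpha_1, alpha_3). So the algebra is type A_4, i.e. sl(5).

A4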